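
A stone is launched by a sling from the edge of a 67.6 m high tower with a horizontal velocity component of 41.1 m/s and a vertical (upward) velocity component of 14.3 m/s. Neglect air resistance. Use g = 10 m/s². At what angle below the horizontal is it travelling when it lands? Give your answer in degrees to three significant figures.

With up positive and y = 0 at the ground: y(t) = 67.6 + (14.30) t − 5.000 t². Setting y = 0 and taking the positive root: t = [14.30 + √(14.30² + 2·10.0·67.6)] / 10.0 = (14.30 + 39.45) / 10.0 = 5.375 s.
At impact: v_y = v_y0 − g t = −39.45 m/s; vₓ = 41.10 m/s.
Angle below horizontal: arctan(|v_y|/vₓ) = arctan(39.45/41.10) = 43.83°.

43.8°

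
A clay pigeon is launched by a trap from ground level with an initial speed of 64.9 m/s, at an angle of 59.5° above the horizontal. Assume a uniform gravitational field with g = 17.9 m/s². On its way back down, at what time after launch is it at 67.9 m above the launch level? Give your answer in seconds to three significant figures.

Components: vₓ = 64.90 cos 59.5° = 32.94 m/s, v_y0 = 64.90 sin 59.5° = 55.92 m/s.
Height y(t) = 55.92 t − 8.950 t² = 67.9 gives 8.950 t² − 55.92 t + 67.9 = 0.
t = [55.92 ± √(55.92² − 2·17.9·67.9)] / 17.9 = (55.92 ± 26.39) / 17.9, so t = 1.650 s or t = 4.598 s.
The descending-branch root is 4.598 s.

4.60 s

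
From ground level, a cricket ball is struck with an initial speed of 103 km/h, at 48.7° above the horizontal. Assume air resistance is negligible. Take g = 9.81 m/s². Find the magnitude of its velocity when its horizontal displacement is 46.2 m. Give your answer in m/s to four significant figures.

Convert: 103 km/h = 103/3.6 = 28.61 m/s.
Components: vₓ = 28.61 cos 48.7° = 18.88 m/s, v_y0 = 28.61 sin 48.7° = 21.49 m/s.
x = vₓ t ⇒ t = 46.2/18.88 = 2.447 s.
Vertical velocity there: v_y = v_y0 − g t = 21.49 − 9.81 × 2.447 = −2.507 m/s.
Speed: √(vₓ² + v_y²) = √(18.88² + 2.507²) = 19.05 m/s.

19.05 m/s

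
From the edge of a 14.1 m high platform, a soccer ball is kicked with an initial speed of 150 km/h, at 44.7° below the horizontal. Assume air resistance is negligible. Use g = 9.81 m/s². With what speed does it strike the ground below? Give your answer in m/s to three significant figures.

Convert: 150 km/h = 150/3.6 = 41.67 m/s.
Horizontal component vₓ = 41.67 cos 44.7° = 29.62 m/s; vertical v_y0 = −29.31 m/s (downward).
The projectile lands when y = 14.1 + (−29.31) t − ½·9.81·t² = 0. Positive root: t = (−29.31 + √(29.31² + 2·9.81·14.1)) / 9.81 = (−29.31 + 33.70) / 9.81 = 0.4476 s.
Vertical velocity at impact: v_y = v_y0 − g t = −29.31 − 9.81 × 0.4476 = −33.70 m/s.
Speed: |v| = √(vₓ² + v_y²) = √(29.62² + 33.70²) = 44.86 m/s.

44.9 m/s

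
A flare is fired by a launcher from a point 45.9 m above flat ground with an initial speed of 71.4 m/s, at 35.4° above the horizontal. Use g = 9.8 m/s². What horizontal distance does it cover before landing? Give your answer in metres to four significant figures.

549.1 m

vₓ = 71.40 cos 35.4° = 58.20 m/s; v_y0 = 71.40 sin 35.4° = 41.36 m/s.
With up positive and y = 0 at the ground: y(t) = 45.9 + (41.36) t − 4.900 t². Setting y = 0 and taking the positive root: t = [41.36 + √(41.36² + 2·9.80·45.9)] / 9.80 = (41.36 + 51.09) / 9.80 = 9.434 s.
Horizontal distance: R = vₓ t = 58.20 × 9.434 = 549.1 m.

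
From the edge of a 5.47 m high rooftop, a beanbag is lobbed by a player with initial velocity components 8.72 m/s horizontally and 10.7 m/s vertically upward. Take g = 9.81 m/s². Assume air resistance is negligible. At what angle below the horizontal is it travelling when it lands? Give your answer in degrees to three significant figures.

59.7°

Vertical motion (up positive, ground at y = 0): 4.905 t² − (10.70) t − 5.47 = 0, so t = (10.70 + √(10.70² + 2·9.81·5.47)) / 9.81 = (10.70 + 14.89) / 9.81 = 2.609 s.
At impact: v_y = v_y0 − g t = −14.89 m/s; vₓ = 8.720 m/s.
Angle below horizontal: arctan(|v_y|/vₓ) = arctan(14.89/8.720) = 59.65°.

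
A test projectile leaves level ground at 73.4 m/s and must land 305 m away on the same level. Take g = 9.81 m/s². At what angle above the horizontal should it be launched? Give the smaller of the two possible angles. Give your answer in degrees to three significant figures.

Level-ground range R = v₀² sin(2θ)/g ⇒ sin(2θ) = gR/v₀² = 9.81 × 305 / 73.4² = 0.5554.
2θ = 33.74° or 180° − 33.74° = 146.3°, so θ = 16.87° or 73.13°.
The smaller angle is 16.87°.

16.9°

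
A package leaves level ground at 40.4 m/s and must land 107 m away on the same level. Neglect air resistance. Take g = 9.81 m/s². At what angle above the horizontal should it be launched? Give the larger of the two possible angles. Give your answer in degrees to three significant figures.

70.0°

R = v₀² sin 2θ / g gives sin 2θ = gR/v₀² = 9.81·107/40.4² = 0.6431.
2θ = 40.02° or 180° − 40.02° = 140.0°, so θ = 20.01° or 69.99°.
The larger angle is 69.99°.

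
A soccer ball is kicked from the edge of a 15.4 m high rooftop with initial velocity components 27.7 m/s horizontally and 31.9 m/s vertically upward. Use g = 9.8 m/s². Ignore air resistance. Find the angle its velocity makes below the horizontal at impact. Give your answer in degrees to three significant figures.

52.7°

With up positive and y = 0 at the ground: y(t) = 15.4 + (31.90) t − 4.900 t². Setting y = 0 and taking the positive root: t = [31.90 + √(31.90² + 2·9.80·15.4)] / 9.80 = (31.90 + 36.32) / 9.80 = 6.962 s.
At impact: v_y = v_y0 − g t = −36.32 m/s; vₓ = 27.70 m/s.
Angle below horizontal: arctan(|v_y|/vₓ) = arctan(36.32/27.70) = 52.67°.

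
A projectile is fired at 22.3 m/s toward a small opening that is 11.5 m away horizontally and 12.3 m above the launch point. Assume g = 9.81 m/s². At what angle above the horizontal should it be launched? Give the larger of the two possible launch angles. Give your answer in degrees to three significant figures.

Trajectory: y = x tanθ − g x² (1 + tan²θ)/(2v₀²). With x = 11.5, y = 12.3, v₀ = 22.3, g = 9.81:
1.304 tan²θ − 11.5 tanθ + (13.60) = 0.
tanθ = [11.5 ± √(11.5² − 4 × 1.304 × (13.60))] / (2 × 1.304) = (11.5 ± 7.827) / 2.609, giving tanθ = 1.408 or 7.408.
θ = 54.61° or 82.31°; the larger is 82.31°.

82.3°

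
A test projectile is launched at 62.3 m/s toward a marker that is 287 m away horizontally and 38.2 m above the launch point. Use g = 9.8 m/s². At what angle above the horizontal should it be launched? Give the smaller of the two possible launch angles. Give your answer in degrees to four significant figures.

Trajectory: y = x tanθ − g x² (1 + tan²θ)/(2v₀²). With x = 287, y = 38.2, v₀ = 62.3, g = 9.80:
104.0 tan²θ − 287 tanθ + (142.2) = 0.
tanθ = [287 ± √(287² − 4 × 104.0 × (142.2))] / (2 × 104.0) = (287 ± 152.4) / 208.0, giving tanθ = 0.6472 or 2.113.
θ = 32.91° or 64.67°; the smaller is 32.91°.

32.91°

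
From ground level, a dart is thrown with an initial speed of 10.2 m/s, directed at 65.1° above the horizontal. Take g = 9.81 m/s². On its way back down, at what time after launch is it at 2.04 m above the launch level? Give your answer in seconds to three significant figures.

1.63 s

Components: vₓ = 10.20 cos 65.1° = 4.295 m/s, v_y0 = 10.20 sin 65.1° = 9.252 m/s.
Set y = v_y0 t − ½ g t² = 2.04: 4.905 t² − 9.252 t + 2.04 = 0.
t = [9.252 ± √(9.252² − 2·9.81·2.04)] / 9.81 = (9.252 ± 6.751) / 9.81, so t = 0.2550 s or t = 1.631 s.
The descending-branch root is 1.631 s.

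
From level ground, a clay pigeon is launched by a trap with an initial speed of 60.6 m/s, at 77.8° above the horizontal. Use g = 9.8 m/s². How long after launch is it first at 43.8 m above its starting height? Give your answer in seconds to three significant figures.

Resolve: vₓ = 60.60 cos 77.8° = 12.81 m/s and v_y0 = 60.60 sin 77.8° = 59.23 m/s.
Require v_y0 t − ½ g t² = 43.8, i.e. 4.900 t² − 59.23 t + 43.8 = 0.
Quadratic formula: t = (59.23 ± √2649.9) / 9.80 = (59.23 ± 51.48) / 9.80 → t = 0.7913 s or 11.30 s.
The first (ascending) time is 0.7913 s.

0.791 s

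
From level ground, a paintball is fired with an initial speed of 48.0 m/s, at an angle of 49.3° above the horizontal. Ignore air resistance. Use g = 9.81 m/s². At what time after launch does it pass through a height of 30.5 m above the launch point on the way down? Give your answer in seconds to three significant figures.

6.46 s

Horizontal component vₓ = 48.00 cos 49.3° = 31.30 m/s; vertical v_y0 = 48.00 sin 49.3° = 36.39 m/s.
Set y = v_y0 t − ½ g t² = 30.5: 4.905 t² − 36.39 t + 30.5 = 0.
t = [36.39 ± √(36.39² − 2·9.81·30.5)] / 9.81 = (36.39 ± 26.94) / 9.81, so t = 0.9632 s or t = 6.456 s.
The descending-branch root is 6.456 s.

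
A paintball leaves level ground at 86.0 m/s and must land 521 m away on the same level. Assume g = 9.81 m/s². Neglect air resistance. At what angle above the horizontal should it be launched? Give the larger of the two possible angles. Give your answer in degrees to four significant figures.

Level-ground range R = v₀² sin(2θ)/g ⇒ sin(2θ) = gR/v₀² = 9.81 × 521 / 86.0² = 0.6911.
2θ = 43.71° or 180° − 43.71° = 136.3°, so θ = 21.86° or 68.14°.
The larger angle is 68.14°.

68.14°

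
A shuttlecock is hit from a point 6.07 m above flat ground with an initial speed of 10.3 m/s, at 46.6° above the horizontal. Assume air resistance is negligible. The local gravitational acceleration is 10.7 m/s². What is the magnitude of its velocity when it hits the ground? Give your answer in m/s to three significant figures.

Components: vₓ = 10.30 cos 46.6° = 7.077 m/s, v_y0 = 10.30 sin 46.6° = 7.484 m/s.
The projectile lands when y = 6.07 + (7.484) t − ½·10.7·t² = 0. Positive root: t = (7.484 + √(7.484² + 2·10.7·6.07)) / 10.7 = (7.484 + 13.63) / 10.7 = 1.974 s.
Vertical velocity at impact: v_y = v_y0 − g t = 7.484 − 10.7 × 1.974 = −13.63 m/s.
Speed: |v| = √(vₓ² + v_y²) = √(7.077² + 13.63²) = 15.36 m/s.

15.4 m/s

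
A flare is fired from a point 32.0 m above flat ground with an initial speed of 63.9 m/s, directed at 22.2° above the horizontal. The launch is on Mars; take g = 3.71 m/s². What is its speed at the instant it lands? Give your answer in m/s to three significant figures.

65.7 m/s

Resolve: vₓ = 63.90 cos 22.2° = 59.16 m/s and v_y0 = 63.90 sin 22.2° = 24.14 m/s.
With up positive and y = 0 at the ground: y(t) = 32.0 + (24.14) t − 1.855 t². Setting y = 0 and taking the positive root: t = [24.14 + √(24.14² + 2·3.71·32.0)] / 3.71 = (24.14 + 28.64) / 3.71 = 14.23 s.
Vertical velocity at impact: v_y = v_y0 − g t = 24.14 − 3.71 × 14.23 = −28.64 m/s.
Speed: |v| = √(vₓ² + v_y²) = √(59.16² + 28.64²) = 65.73 m/s.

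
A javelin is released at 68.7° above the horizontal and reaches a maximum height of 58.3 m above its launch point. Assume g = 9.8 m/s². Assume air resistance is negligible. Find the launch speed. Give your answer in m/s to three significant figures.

At the peak v_y = 0, so v_y0 = √(2gH) = √(2 × 9.80 × 58.3) = 33.80 m/s.
v_y0 = v₀ sin θ ⇒ v₀ = 33.80 / sin 68.7° = 36.28 m/s.

36.3 m/s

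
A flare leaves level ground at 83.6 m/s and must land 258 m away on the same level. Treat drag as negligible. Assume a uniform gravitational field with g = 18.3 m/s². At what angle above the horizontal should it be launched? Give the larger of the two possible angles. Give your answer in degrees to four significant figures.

68.75°

From R = (v₀²/g) sin 2θ: sin 2θ = 18.3 × 258 / 6989.0 = 0.6756.
2θ = 42.50° or 180° − 42.50° = 137.5°, so θ = 21.25° or 68.75°.
The larger angle is 68.75°.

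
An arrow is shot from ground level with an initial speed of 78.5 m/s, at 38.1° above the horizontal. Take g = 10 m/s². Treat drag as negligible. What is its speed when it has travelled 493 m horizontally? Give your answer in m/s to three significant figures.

vₓ = 78.50 cos 38.1° = 61.77 m/s; v_y0 = 78.50 sin 38.1° = 48.44 m/s.
Time to reach x = 493 m: t = x/vₓ = 493/61.77 = 7.981 s.
Vertical velocity there: v_y = v_y0 − g t = 48.44 − 10.0 × 7.981 = −31.37 m/s.
Speed: √(vₓ² + v_y²) = √(61.77² + 31.37²) = 69.28 m/s.

69.3 m/s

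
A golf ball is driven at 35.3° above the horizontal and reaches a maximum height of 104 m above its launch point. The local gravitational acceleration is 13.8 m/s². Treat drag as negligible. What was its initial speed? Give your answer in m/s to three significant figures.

92.7 m/s

At the peak v_y = 0, so v_y0 = √(2gH) = √(2 × 13.8 × 104) = 53.58 m/s.
v_y0 = v₀ sin θ ⇒ v₀ = 53.58 / sin 35.3° = 92.72 m/s.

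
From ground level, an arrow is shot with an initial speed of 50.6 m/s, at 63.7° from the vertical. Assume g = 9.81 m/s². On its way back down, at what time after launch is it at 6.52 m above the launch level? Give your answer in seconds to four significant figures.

Components: vₓ = 50.60 sin 63.7° = 45.36 m/s, v_y0 = 50.60 cos 63.7° = 22.42 m/s.
Height y(t) = 22.42 t − 4.905 t² = 6.52 gives 4.905 t² − 22.42 t + 6.52 = 0.
Quadratic formula: t = (22.42 ± √374.71) / 9.81 = (22.42 ± 19.36) / 9.81 → t = 0.3121 s or 4.259 s.
The descending-branch root is 4.259 s.

4.259 s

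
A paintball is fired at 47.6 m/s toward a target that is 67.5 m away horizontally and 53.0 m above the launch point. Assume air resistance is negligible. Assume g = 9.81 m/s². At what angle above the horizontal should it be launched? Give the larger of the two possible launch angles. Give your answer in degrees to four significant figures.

80.10°

Trajectory: y = x tanθ − g x² (1 + tan²θ)/(2v₀²). With x = 67.5, y = 53.0, v₀ = 47.6, g = 9.81:
9.864 tan²θ − 67.5 tanθ + (62.86) = 0.
tanθ = [67.5 ± √(67.5² − 4 × 9.864 × (62.86))] / (2 × 9.864) = (67.5 ± 45.56) / 19.73, giving tanθ = 1.112 or 5.731.
θ = 48.04° or 80.10°; the larger is 80.10°.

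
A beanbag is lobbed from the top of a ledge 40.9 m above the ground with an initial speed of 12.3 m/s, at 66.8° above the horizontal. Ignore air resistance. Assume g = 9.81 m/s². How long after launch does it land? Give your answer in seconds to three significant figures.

4.26 s

Horizontal component vₓ = 12.30 cos 66.8° = 4.845 m/s; vertical v_y0 = 12.30 sin 66.8° = 11.31 m/s.
The projectile lands when y = 40.9 + (11.31) t − ½·9.81·t² = 0. Positive root: t = (11.31 + √(11.31² + 2·9.81·40.9)) / 9.81 = (11.31 + 30.50) / 9.81 = 4.262 s.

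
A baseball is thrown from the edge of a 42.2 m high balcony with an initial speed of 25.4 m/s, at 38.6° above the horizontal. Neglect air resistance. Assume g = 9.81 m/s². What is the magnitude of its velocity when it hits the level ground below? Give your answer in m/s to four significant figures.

38.38 m/s

vₓ = 25.40 cos 38.6° = 19.85 m/s; v_y0 = 25.40 sin 38.6° = 15.85 m/s.
With up positive and y = 0 at the ground: y(t) = 42.2 + (15.85) t − 4.905 t². Setting y = 0 and taking the positive root: t = [15.85 + √(15.85² + 2·9.81·42.2)] / 9.81 = (15.85 + 32.85) / 9.81 = 4.964 s.
Vertical velocity at impact: v_y = v_y0 − g t = 15.85 − 9.81 × 4.964 = −32.85 m/s.
Speed: |v| = √(vₓ² + v_y²) = √(19.85² + 32.85²) = 38.38 m/s.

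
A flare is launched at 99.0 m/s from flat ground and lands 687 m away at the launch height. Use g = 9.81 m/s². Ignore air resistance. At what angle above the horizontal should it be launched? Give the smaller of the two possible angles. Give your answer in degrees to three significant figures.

21.7°

R = v₀² sin 2θ / g gives sin 2θ = gR/v₀² = 9.81·687/99.0² = 0.6876.
2θ = 43.44° or 180° − 43.44° = 136.6°, so θ = 21.72° or 68.28°.
The smaller angle is 21.72°.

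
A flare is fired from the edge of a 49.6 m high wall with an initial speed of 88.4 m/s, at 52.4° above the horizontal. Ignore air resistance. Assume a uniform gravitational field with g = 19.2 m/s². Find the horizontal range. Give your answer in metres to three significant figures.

429 m

Horizontal component vₓ = 88.40 cos 52.4° = 53.94 m/s; vertical v_y0 = 88.40 sin 52.4° = 70.04 m/s.
With up positive and y = 0 at the ground: y(t) = 49.6 + (70.04) t − 9.600 t². Setting y = 0 and taking the positive root: t = [70.04 + √(70.04² + 2·19.2·49.6)] / 19.2 = (70.04 + 82.52) / 19.2 = 7.946 s.
Horizontal distance: R = vₓ t = 53.94 × 7.946 = 428.6 m.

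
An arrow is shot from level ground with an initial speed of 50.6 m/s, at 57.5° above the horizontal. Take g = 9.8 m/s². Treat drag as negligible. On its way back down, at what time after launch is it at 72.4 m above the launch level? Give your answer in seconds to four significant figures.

6.401 s

vₓ = 50.60 cos 57.5° = 27.19 m/s; v_y0 = 50.60 sin 57.5° = 42.68 m/s.
Set y = v_y0 t − ½ g t² = 72.4: 4.900 t² − 42.68 t + 72.4 = 0.
Quadratic formula: t = (42.68 ± √402.17) / 9.80 = (42.68 ± 20.05) / 9.80 → t = 2.308 s or 6.401 s.
The descending-branch root is 6.401 s.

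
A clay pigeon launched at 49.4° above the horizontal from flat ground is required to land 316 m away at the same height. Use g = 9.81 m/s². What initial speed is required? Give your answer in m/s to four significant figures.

56.01 m/s

From R = (v₀² / g) sin 2θ: v₀ = √(gR / sin 2θ).
v₀ = √(9.81 × 316 / sin 98.80°) = √(3100 / 0.9882) = √3136.9 = 56.01 m/s.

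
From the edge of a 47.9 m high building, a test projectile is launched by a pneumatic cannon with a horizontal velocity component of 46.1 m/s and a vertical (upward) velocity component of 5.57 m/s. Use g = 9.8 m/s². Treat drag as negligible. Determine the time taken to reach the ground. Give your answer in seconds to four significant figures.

With up positive and y = 0 at the ground: y(t) = 47.9 + (5.570) t − 4.900 t². Setting y = 0 and taking the positive root: t = [5.570 + √(5.570² + 2·9.80·47.9)] / 9.80 = (5.570 + 31.14) / 9.80 = 3.746 s.

3.746 s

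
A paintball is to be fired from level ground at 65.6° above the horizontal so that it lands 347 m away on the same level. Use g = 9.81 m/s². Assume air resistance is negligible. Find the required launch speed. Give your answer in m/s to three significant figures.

Level-ground range: R = v₀² sin(2θ)/g, so v₀ = √(gR / sin 2θ).
v₀ = √(9.81 × 347 / sin 131.2°) = √(3404 / 0.7524) = √4524.2 = 67.26 m/s.

67.3 m/s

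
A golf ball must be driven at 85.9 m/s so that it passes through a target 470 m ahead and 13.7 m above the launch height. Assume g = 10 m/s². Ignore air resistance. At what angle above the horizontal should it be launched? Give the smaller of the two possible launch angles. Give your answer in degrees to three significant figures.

Trajectory: y = x tanθ − g x² (1 + tan²θ)/(2v₀²). With x = 470, y = 13.7, v₀ = 85.9, g = 10.0:
149.7 tan²θ − 470 tanθ + (163.4) = 0.
tanθ = [470 ± √(470² − 4 × 149.7 × (163.4))] / (2 × 149.7) = (470 ± 350.8) / 299.4, giving tanθ = 0.3981 or 2.742.
θ = 21.71° or 69.96°; the smaller is 21.71°.

21.7°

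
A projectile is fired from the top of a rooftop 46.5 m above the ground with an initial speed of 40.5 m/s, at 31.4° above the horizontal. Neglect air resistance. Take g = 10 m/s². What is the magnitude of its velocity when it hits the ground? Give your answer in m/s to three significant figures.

50.7 m/s

vₓ = 40.50 cos 31.4° = 34.57 m/s; v_y0 = 40.50 sin 31.4° = 21.10 m/s.
The projectile lands when y = 46.5 + (21.10) t − ½·10.0·t² = 0. Positive root: t = (21.10 + √(21.10² + 2·10.0·46.5)) / 10.0 = (21.10 + 37.08) / 10.0 = 5.819 s.
Vertical velocity at impact: v_y = v_y0 − g t = 21.10 − 10.0 × 5.819 = −37.08 m/s.
Speed: |v| = √(vₓ² + v_y²) = √(34.57² + 37.08²) = 50.70 m/s.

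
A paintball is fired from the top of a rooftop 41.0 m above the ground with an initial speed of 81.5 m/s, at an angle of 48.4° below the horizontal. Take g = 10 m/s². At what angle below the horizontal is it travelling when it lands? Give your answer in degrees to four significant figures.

51.22°

vₓ = 81.50 cos 48.4° = 54.11 m/s; v_y0 = −60.95 m/s (downward).
With up positive and y = 0 at the ground: y(t) = 41.0 + (−60.95) t − 5.000 t². Setting y = 0 and taking the positive root: t = [−60.95 + √(60.95² + 2·10.0·41.0)] / 10.0 = (−60.95 + 67.34) / 10.0 = 0.6392 s.
At impact: v_y = v_y0 − g t = −67.34 m/s; vₓ = 54.11 m/s.
Angle below horizontal: arctan(|v_y|/vₓ) = arctan(67.34/54.11) = 51.22°.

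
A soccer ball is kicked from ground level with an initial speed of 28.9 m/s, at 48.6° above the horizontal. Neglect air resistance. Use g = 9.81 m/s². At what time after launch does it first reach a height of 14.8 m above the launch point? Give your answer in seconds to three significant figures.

0.844 s

vₓ = 28.90 cos 48.6° = 19.11 m/s; v_y0 = 28.90 sin 48.6° = 21.68 m/s.
Set y = v_y0 t − ½ g t² = 14.8: 4.905 t² − 21.68 t + 14.8 = 0.
Quadratic formula: t = (21.68 ± √179.57) / 9.81 = (21.68 ± 13.40) / 9.81 → t = 0.8438 s or 3.576 s.
The first (ascending) time is 0.8438 s.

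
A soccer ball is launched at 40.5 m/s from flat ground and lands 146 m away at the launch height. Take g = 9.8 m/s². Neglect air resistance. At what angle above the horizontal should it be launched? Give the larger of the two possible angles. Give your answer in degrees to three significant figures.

Level-ground range R = v₀² sin(2θ)/g ⇒ sin(2θ) = gR/v₀² = 9.80 × 146 / 40.5² = 0.8723.
2θ = 60.73° or 180° − 60.73° = 119.3°, so θ = 30.36° or 59.64°.
The larger angle is 59.64°.

59.6°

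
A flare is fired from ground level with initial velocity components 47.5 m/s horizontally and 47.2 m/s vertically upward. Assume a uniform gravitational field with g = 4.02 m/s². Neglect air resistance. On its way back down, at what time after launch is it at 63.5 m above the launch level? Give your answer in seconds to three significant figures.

22.0 s

Set y = v_y0 t − ½ g t² = 63.5: 2.010 t² − 47.20 t + 63.5 = 0.
t = [47.20 ± √(47.20² − 2·4.02·63.5)] / 4.02 = (47.20 ± 41.44) / 4.02, so t = 1.433 s or t = 22.05 s.
The descending-branch root is 22.05 s.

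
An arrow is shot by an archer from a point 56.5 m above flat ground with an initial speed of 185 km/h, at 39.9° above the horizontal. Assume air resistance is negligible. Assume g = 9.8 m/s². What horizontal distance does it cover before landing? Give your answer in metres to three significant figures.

321 m

Convert: 185 km/h = 185/3.6 = 51.39 m/s.
Resolve: vₓ = 51.39 cos 39.9° = 39.42 m/s and v_y0 = 51.39 sin 39.9° = 32.96 m/s.
Vertical motion (up positive, ground at y = 0): 4.900 t² − (32.96) t − 56.5 = 0, so t = (32.96 + √(32.96² + 2·9.80·56.5)) / 9.80 = (32.96 + 46.84) / 9.80 = 8.143 s.
Horizontal distance: R = vₓ t = 39.42 × 8.143 = 321.0 m.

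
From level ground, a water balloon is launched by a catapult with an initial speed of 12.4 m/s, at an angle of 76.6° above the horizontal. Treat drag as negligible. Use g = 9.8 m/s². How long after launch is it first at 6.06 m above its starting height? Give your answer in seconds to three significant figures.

Resolve: vₓ = 12.40 cos 76.6° = 2.874 m/s and v_y0 = 12.40 sin 76.6° = 12.06 m/s.
Require v_y0 t − ½ g t² = 6.06, i.e. 4.900 t² − 12.06 t + 6.06 = 0.
t = [12.06 ± √(12.06² − 2·9.80·6.06)] / 9.80 = (12.06 ± 5.170) / 9.80, so t = 0.7033 s or t = 1.758 s.
The first (ascending) time is 0.7033 s.

0.703 s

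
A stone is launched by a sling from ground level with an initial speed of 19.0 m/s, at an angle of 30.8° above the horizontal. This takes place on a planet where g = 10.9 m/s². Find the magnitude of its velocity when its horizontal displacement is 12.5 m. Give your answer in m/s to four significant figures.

16.38 m/s

Horizontal component vₓ = 19.00 cos 30.8° = 16.32 m/s; vertical v_y0 = 19.00 sin 30.8° = 9.729 m/s.
At x = 12.5 m, t = x/vₓ = 12.5/16.32 = 0.7659 s.
Vertical velocity there: v_y = v_y0 − g t = 9.729 − 10.9 × 0.7659 = 1.380 m/s.
Speed: √(vₓ² + v_y²) = √(16.32² + 1.380²) = 16.38 m/s.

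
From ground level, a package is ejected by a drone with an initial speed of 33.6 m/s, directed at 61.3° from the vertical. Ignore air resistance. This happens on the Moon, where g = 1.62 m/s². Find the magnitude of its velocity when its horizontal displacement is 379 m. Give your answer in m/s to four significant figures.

vₓ = 33.60 sin 61.3° = 29.47 m/s; v_y0 = 33.60 cos 61.3° = 16.14 m/s.
At x = 379 m, t = x/vₓ = 379/29.47 = 12.86 s.
Vertical velocity there: v_y = v_y0 − g t = 16.14 − 1.62 × 12.86 = −4.697 m/s.
Speed: √(vₓ² + v_y²) = √(29.47² + 4.697²) = 29.84 m/s.

29.84 m/s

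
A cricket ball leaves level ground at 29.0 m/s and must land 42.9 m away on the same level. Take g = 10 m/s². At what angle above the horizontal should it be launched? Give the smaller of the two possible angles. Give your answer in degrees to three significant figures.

Level-ground range R = v₀² sin(2θ)/g ⇒ sin(2θ) = gR/v₀² = 10.0 × 42.9 / 29.0² = 0.5101.
2θ = 30.67° or 180° − 30.67° = 149.3°, so θ = 15.34° or 74.66°.
The smaller angle is 15.34°.

15.3°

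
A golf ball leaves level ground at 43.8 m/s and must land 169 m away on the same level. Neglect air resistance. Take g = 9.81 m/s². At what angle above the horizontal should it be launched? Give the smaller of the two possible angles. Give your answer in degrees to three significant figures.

29.9°

From R = (v₀²/g) sin 2θ: sin 2θ = 9.81 × 169 / 1918.4 = 0.8642.
2θ = 59.79° or 180° − 59.79° = 120.2°, so θ = 29.89° or 60.11°.
The smaller angle is 29.89°.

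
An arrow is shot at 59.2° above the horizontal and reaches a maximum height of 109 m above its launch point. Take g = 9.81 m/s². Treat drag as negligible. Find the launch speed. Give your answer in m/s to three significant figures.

At the peak v_y = 0, so v_y0 = √(2gH) = √(2 × 9.81 × 109) = 46.24 m/s.
v_y0 = v₀ sin θ ⇒ v₀ = 46.24 / sin 59.2° = 53.84 m/s.

53.8 m/s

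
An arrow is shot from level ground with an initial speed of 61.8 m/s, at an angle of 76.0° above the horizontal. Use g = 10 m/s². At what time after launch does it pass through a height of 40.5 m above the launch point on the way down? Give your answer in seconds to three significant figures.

Horizontal component vₓ = 61.80 cos 76.0° = 14.95 m/s; vertical v_y0 = 61.80 sin 76.0° = 59.96 m/s.
Height y(t) = 59.96 t − 5.000 t² = 40.5 gives 5.000 t² − 59.96 t + 40.5 = 0.
t = [59.96 ± √(59.96² − 2·10.0·40.5)] / 10.0 = (59.96 ± 52.78) / 10.0, so t = 0.7184 s or t = 11.27 s.
The descending-branch root is 11.27 s.

11.3 s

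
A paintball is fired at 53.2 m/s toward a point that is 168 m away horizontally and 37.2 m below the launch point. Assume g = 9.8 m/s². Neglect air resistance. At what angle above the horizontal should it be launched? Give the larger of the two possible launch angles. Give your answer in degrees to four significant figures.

73.46°

Trajectory: y = x tanθ − g x² (1 + tan²θ)/(2v₀²). With x = 168, y = −37.2, v₀ = 53.2, g = 9.80:
48.86 tan²θ − 168 tanθ + (11.66) = 0.
tanθ = [168 ± √(168² − 4 × 48.86 × (11.66))] / (2 × 48.86) = (168 ± 161.1) / 97.73, giving tanθ = 0.07089 or 3.367.
θ = 4.055° or 73.46°; the larger is 73.46°.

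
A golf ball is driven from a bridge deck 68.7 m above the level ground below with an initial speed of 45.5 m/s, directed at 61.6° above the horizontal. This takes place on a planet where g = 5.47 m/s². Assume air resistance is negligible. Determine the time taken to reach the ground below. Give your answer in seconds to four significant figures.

16.19 s

Horizontal component vₓ = 45.50 cos 61.6° = 21.64 m/s; vertical v_y0 = 45.50 sin 61.6° = 40.02 m/s.
Vertical motion (up positive, ground at y = 0): 2.735 t² − (40.02) t − 68.7 = 0, so t = (40.02 + √(40.02² + 2·5.47·68.7)) / 5.47 = (40.02 + 48.51) / 5.47 = 16.19 s.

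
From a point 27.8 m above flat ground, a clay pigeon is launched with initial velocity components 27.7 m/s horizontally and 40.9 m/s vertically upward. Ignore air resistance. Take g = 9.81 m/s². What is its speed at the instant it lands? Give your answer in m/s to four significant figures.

The projectile lands when y = 27.8 + (40.90) t − ½·9.81·t² = 0. Positive root: t = (40.90 + √(40.90² + 2·9.81·27.8)) / 9.81 = (40.90 + 47.10) / 9.81 = 8.970 s.
Vertical velocity at impact: v_y = v_y0 − g t = 40.90 − 9.81 × 8.970 = −47.10 m/s.
Speed: |v| = √(vₓ² + v_y²) = √(27.70² + 47.10²) = 54.64 m/s.

54.64 m/s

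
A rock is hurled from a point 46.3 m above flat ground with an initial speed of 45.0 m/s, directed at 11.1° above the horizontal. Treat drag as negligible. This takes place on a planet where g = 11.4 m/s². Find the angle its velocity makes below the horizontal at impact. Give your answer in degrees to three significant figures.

37.3°

Horizontal component vₓ = 45.00 cos 11.1° = 44.16 m/s; vertical v_y0 = 45.00 sin 11.1° = 8.663 m/s.
Vertical motion (up positive, ground at y = 0): 5.700 t² − (8.663) t − 46.3 = 0, so t = (8.663 + √(8.663² + 2·11.4·46.3)) / 11.4 = (8.663 + 33.63) / 11.4 = 3.710 s.
At impact: v_y = v_y0 − g t = −33.63 m/s; vₓ = 44.16 m/s.
Angle below horizontal: arctan(|v_y|/vₓ) = arctan(33.63/44.16) = 37.29°.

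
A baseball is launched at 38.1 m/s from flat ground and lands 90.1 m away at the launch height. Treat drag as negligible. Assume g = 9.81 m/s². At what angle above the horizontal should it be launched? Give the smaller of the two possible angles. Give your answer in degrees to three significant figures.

From R = (v₀²/g) sin 2θ: sin 2θ = 9.81 × 90.1 / 1451.6 = 0.6089.
2θ = 37.51° or 180° − 37.51° = 142.5°, so θ = 18.75° or 71.25°.
The smaller angle is 18.75°.

18.8°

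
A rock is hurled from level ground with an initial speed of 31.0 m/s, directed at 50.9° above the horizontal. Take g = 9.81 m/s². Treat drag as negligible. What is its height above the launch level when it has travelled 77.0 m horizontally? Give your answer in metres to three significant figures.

Resolve: vₓ = 31.00 cos 50.9° = 19.55 m/s and v_y0 = 31.00 sin 50.9° = 24.06 m/s.
At x = 77.0 m, t = x/vₓ = 77.0/19.55 = 3.938 s.
Height: y = v_y0 t − ½ g t² = 24.06 × 3.938 − 4.905 × 3.938² = 94.75 − 76.08 = 18.67 m.

18.7 m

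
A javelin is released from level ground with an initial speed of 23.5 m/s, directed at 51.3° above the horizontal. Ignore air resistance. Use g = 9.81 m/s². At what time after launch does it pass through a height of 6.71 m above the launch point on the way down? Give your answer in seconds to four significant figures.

3.328 s

Components: vₓ = 23.50 cos 51.3° = 14.69 m/s, v_y0 = 23.50 sin 51.3° = 18.34 m/s.
Require v_y0 t − ½ g t² = 6.71, i.e. 4.905 t² − 18.34 t + 6.71 = 0.
t = [18.34 ± √(18.34² − 2·9.81·6.71)] / 9.81 = (18.34 ± 14.31) / 9.81, so t = 0.4111 s or t = 3.328 s.
The descending-branch root is 3.328 s.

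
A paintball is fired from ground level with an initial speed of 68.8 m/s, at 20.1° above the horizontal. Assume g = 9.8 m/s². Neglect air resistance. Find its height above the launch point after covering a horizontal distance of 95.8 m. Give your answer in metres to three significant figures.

Resolve: vₓ = 68.80 cos 20.1° = 64.61 m/s and v_y0 = 68.80 sin 20.1° = 23.64 m/s.
At x = 95.8 m, t = x/vₓ = 95.8/64.61 = 1.483 s.
Height: y = v_y0 t − ½ g t² = 23.64 × 1.483 − 4.900 × 1.483² = 35.06 − 10.77 = 24.28 m.

24.3 m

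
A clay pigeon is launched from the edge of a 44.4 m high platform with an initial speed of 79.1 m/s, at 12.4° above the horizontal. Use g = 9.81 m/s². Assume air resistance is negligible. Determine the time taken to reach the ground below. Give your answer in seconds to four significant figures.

Components: vₓ = 79.10 cos 12.4° = 77.25 m/s, v_y0 = 79.10 sin 12.4° = 16.99 m/s.
Vertical motion (up positive, ground at y = 0): 4.905 t² − (16.99) t − 44.4 = 0, so t = (16.99 + √(16.99² + 2·9.81·44.4)) / 9.81 = (16.99 + 34.05) / 9.81 = 5.203 s.

5.203 s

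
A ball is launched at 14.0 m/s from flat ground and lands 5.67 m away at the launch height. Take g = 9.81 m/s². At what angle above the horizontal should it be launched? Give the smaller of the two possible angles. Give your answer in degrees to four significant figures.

8.243°

From R = (v₀²/g) sin 2θ: sin 2θ = 9.81 × 5.67 / 196.00 = 0.2838.
2θ = 16.49° or 180° − 16.49° = 163.5°, so θ = 8.243° or 81.76°.
The smaller angle is 8.243°.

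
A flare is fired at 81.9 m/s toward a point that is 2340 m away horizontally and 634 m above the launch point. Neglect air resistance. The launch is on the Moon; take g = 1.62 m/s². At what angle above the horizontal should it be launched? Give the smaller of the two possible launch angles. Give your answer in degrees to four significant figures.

Trajectory: y = x tanθ − g x² (1 + tan²θ)/(2v₀²). With x = 2340, y = 634, v₀ = 81.9, g = 1.62:
661.2 tan²θ − 2340 tanθ + (1295) = 0.
tanθ = [2340 ± √(2340² − 4 × 661.2 × (1295))] / (2 × 661.2) = (2340 ± 1432) / 1322, giving tanθ = 0.6868 or 2.852.
θ = 34.48° or 70.68°; the smaller is 34.48°.

34.48°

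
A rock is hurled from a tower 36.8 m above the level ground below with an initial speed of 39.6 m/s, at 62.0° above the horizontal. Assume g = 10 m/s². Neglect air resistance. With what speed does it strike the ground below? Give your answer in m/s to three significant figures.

48.0 m/s

Horizontal component vₓ = 39.60 cos 62.0° = 18.59 m/s; vertical v_y0 = 39.60 sin 62.0° = 34.96 m/s.
The projectile lands when y = 36.8 + (34.96) t − ½·10.0·t² = 0. Positive root: t = (34.96 + √(34.96² + 2·10.0·36.8)) / 10.0 = (34.96 + 44.26) / 10.0 = 7.922 s.
Vertical velocity at impact: v_y = v_y0 − g t = 34.96 − 10.0 × 7.922 = −44.26 m/s.
Speed: |v| = √(vₓ² + v_y²) = √(18.59² + 44.26²) = 48.00 m/s.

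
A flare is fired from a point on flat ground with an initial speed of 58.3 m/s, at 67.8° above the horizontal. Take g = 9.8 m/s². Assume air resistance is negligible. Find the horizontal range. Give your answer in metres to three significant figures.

Horizontal component vₓ = 58.30 cos 67.8° = 22.03 m/s; vertical v_y0 = 58.30 sin 67.8° = 53.98 m/s.
Time aloft: T = 2 v_y0 / g = 2 × 53.98 / 9.80 = 11.02 s.
Range: R = vₓ T = 22.03 × 11.02 = 242.7 m.

243 m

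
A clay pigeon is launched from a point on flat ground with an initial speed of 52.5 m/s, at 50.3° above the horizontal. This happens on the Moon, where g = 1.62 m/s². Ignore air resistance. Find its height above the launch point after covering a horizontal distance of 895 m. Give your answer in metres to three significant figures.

Components: vₓ = 52.50 cos 50.3° = 33.54 m/s, v_y0 = 52.50 sin 50.3° = 40.39 m/s.
x = vₓ t ⇒ t = 895/33.54 = 26.69 s.
Height: y = v_y0 t − ½ g t² = 40.39 × 26.69 − 0.8100 × 26.69² = 1078 − 576.9 = 501.1 m.

501 m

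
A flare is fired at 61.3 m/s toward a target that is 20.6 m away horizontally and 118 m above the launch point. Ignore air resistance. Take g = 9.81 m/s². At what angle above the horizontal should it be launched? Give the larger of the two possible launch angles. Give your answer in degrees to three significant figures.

Trajectory: y = x tanθ − g x² (1 + tan²θ)/(2v₀²). With x = 20.6, y = 118, v₀ = 61.3, g = 9.81:
0.5539 tan²θ − 20.6 tanθ + (118.6) = 0.
tanθ = [20.6 ± √(20.6² − 4 × 0.5539 × (118.6))] / (2 × 0.5539) = (20.6 ± 12.72) / 1.108, giving tanθ = 7.117 or 30.07.
θ = 82.00° or 88.10°; the larger is 88.10°.

88.1°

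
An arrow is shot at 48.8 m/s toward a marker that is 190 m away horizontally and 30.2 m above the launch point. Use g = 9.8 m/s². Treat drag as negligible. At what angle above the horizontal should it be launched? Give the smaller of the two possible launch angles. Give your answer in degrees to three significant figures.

38.7°

Trajectory: y = x tanθ − g x² (1 + tan²θ)/(2v₀²). With x = 190, y = 30.2, v₀ = 48.8, g = 9.80:
74.28 tan²θ − 190 tanθ + (104.5) = 0.
tanθ = [190 ± √(190² − 4 × 74.28 × (104.5))] / (2 × 74.28) = (190 ± 71.12) / 148.6, giving tanθ = 0.8002 or 1.758.
θ = 38.67° or 60.36°; the smaller is 38.67°.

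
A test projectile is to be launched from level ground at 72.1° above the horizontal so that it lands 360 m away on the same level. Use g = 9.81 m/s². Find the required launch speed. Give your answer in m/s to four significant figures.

On level ground R = v₀² sin 2θ / g ⇒ v₀ = √(gR / sin 2θ).
v₀ = √(9.81 × 360 / sin 144.2°) = √(3532 / 0.5850) = √6037.4 = 77.70 m/s.

77.70 m/s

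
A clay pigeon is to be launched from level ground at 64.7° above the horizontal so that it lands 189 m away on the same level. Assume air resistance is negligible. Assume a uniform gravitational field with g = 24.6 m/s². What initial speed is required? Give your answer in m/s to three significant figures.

Level-ground range: R = v₀² sin(2θ)/g, so v₀ = √(gR / sin 2θ).
v₀ = √(24.6 × 189 / sin 129.4°) = √(4649 / 0.7727) = √6016.8 = 77.57 m/s.

77.6 m/s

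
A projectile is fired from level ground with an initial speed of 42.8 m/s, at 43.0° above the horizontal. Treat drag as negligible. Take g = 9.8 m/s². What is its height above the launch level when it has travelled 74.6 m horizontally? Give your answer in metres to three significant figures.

41.7 m

Components: vₓ = 42.80 cos 43.0° = 31.30 m/s, v_y0 = 42.80 sin 43.0° = 29.19 m/s.
x = vₓ t ⇒ t = 74.6/31.30 = 2.383 s.
Height: y = v_y0 t − ½ g t² = 29.19 × 2.383 − 4.900 × 2.383² = 69.57 − 27.83 = 41.73 m.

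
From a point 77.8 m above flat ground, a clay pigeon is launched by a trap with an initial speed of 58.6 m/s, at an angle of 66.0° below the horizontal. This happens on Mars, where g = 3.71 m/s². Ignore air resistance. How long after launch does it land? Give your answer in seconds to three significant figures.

Resolve: vₓ = 58.60 cos 66.0° = 23.83 m/s and v_y0 = −53.53 m/s (downward).
Vertical motion (up positive, ground at y = 0): 1.855 t² − (−53.53) t − 77.8 = 0, so t = (−53.53 + √(53.53² + 2·3.71·77.8)) / 3.71 = (−53.53 + 58.68) / 3.71 = 1.387 s.

1.39 s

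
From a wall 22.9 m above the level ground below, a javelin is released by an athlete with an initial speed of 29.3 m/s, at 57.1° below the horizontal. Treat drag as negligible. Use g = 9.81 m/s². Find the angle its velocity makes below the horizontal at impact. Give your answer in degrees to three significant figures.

63.9°

vₓ = 29.30 cos 57.1° = 15.92 m/s; v_y0 = −24.60 m/s (downward).
The projectile lands when y = 22.9 + (−24.60) t − ½·9.81·t² = 0. Positive root: t = (−24.60 + √(24.60² + 2·9.81·22.9)) / 9.81 = (−24.60 + 32.47) / 9.81 = 0.8025 s.
At impact: v_y = v_y0 − g t = −32.47 m/s; vₓ = 15.92 m/s.
Angle below horizontal: arctan(|v_y|/vₓ) = arctan(32.47/15.92) = 63.89°.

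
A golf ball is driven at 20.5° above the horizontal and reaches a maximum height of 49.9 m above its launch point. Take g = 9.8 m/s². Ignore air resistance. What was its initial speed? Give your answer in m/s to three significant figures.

At the peak v_y = 0, so v_y0 = √(2gH) = √(2 × 9.80 × 49.9) = 31.27 m/s.
v_y0 = v₀ sin θ ⇒ v₀ = 31.27 / sin 20.5° = 89.30 m/s.

89.3 m/s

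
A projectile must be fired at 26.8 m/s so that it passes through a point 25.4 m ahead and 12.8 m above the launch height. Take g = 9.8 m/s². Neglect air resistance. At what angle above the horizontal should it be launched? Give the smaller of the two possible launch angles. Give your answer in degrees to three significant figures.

Trajectory: y = x tanθ − g x² (1 + tan²θ)/(2v₀²). With x = 25.4, y = 12.8, v₀ = 26.8, g = 9.80:
4.401 tan²θ − 25.4 tanθ + (17.20) = 0.
tanθ = [25.4 ± √(25.4² − 4 × 4.401 × (17.20))] / (2 × 4.401) = (25.4 ± 18.50) / 8.803, giving tanθ = 0.7836 or 4.987.
θ = 38.08° or 78.66°; the smaller is 38.08°.

38.1°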